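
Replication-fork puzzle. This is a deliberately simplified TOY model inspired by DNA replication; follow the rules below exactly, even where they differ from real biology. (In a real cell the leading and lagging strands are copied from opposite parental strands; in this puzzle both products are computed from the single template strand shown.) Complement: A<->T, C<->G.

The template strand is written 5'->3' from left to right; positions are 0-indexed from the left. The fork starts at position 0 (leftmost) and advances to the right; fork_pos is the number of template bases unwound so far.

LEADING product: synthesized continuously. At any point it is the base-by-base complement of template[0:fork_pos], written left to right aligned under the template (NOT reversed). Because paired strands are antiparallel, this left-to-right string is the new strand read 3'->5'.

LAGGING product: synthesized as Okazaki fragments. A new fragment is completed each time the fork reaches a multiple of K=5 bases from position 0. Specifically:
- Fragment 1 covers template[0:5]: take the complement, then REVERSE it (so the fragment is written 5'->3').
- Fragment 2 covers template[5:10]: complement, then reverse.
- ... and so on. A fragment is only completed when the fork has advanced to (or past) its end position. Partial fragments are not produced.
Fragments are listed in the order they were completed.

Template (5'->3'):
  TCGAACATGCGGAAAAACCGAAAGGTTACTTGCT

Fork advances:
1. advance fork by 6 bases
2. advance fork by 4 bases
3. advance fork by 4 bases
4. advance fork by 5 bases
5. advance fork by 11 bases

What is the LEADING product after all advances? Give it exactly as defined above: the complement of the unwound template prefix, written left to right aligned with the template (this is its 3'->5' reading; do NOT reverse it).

Step 1: advance 6 -> fork_pos = 0 + 6 = 6.
Step 2: advance 4 -> fork_pos = 6 + 4 = 10.
Step 3: advance 4 -> fork_pos = 10 + 4 = 14.
Step 4: advance 5 -> fork_pos = 14 + 5 = 19.
Step 5: advance 11 -> fork_pos = 19 + 11 = 30.
Unwound prefix: template[0:30] = TCGAACATGCGGAAAAACCGAAAGGTTACT
Complement it base by base (A<->T, C<->G), keeping left-to-right order:
  [0:5] TCGAA -> AGCTT
  [5:10] CATGC -> GTACG
  [10:15] GGAAA -> CCTTT
  [15:20] AACCG -> TTGGC
  [20:25] AAAGG -> TTTCC
  [25:30] TTACT -> AATGA
Concatenate: AGCTTGTACGCCTTTTTGGCTTTCCAATGA (length 30; written aligned with the template, i.e. 3'->5').

Answer: AGCTTGTACGCCTTTTTGGCTTTCCAATGA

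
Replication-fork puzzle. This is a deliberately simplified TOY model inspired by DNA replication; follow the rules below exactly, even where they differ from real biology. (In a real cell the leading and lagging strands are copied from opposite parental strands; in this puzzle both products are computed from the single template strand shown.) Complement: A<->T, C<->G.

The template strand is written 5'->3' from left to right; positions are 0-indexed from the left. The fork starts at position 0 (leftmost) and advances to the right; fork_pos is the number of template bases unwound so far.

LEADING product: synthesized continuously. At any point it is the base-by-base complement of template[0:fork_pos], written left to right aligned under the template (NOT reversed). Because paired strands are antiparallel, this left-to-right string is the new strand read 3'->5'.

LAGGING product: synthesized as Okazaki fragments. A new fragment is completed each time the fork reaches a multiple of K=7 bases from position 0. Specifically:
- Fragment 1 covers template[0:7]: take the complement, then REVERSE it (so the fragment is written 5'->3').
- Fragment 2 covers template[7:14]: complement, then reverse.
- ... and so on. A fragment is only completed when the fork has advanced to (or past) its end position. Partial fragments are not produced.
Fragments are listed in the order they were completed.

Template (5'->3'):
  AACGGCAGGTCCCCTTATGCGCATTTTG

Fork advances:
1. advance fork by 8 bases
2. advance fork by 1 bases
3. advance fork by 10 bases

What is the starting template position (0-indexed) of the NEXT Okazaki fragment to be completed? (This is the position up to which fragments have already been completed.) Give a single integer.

Step 1: advance 8 -> fork_pos = 0 + 8 = 8. Reached multiple(s) of 7: 7 -> fragment 1 completed (1 total).
Step 2: advance 1 -> fork_pos = 8 + 1 = 9. Next multiple of 7 is 14 (not reached); still 1 fragment(s).
Step 3: advance 10 -> fork_pos = 9 + 10 = 19. Reached multiple(s) of 7: 14 -> fragment 2 completed (2 total).
2 fragment(s) completed, covering template[0:14] (2 x 7 = 14). The next fragment, fragment 3, covers template[14:21], so it starts at position 14.

Answer: 14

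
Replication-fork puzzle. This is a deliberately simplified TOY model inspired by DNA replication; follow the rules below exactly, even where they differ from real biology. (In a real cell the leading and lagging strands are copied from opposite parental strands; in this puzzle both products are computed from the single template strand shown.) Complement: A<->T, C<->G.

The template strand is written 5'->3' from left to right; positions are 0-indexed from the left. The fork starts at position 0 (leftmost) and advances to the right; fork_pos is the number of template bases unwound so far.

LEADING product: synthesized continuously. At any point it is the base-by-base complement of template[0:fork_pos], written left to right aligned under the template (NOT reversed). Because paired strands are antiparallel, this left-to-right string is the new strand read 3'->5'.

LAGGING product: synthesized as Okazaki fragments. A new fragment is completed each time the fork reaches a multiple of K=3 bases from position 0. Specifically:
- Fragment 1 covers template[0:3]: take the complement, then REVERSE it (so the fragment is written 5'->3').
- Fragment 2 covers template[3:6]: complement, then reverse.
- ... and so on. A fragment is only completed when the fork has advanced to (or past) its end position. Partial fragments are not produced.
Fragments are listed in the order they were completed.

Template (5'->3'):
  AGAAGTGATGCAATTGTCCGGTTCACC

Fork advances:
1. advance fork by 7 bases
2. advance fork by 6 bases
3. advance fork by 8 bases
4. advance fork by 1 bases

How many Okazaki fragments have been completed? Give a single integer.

Answer: 7

Derivation:
Step 1: advance 7 -> fork_pos = 0 + 7 = 7. Reached multiple(s) of 3: 3, 6 -> fragments 1-2 completed (2 total).
Step 2: advance 6 -> fork_pos = 7 + 6 = 13. Reached multiple(s) of 3: 9, 12 -> fragments 3-4 completed (4 total).
Step 3: advance 8 -> fork_pos = 13 + 8 = 21. Reached multiple(s) of 3: 15, 18, 21 -> fragments 5-7 completed (7 total).
Step 4: advance 1 -> fork_pos = 21 + 1 = 22. Next multiple of 3 is 24 (not reached); still 7 fragment(s).
Check: final fork_pos = 22; the multiples of 3 that are <= 22 are 3..21 -> 22 // 3 = 7 completed fragment(s).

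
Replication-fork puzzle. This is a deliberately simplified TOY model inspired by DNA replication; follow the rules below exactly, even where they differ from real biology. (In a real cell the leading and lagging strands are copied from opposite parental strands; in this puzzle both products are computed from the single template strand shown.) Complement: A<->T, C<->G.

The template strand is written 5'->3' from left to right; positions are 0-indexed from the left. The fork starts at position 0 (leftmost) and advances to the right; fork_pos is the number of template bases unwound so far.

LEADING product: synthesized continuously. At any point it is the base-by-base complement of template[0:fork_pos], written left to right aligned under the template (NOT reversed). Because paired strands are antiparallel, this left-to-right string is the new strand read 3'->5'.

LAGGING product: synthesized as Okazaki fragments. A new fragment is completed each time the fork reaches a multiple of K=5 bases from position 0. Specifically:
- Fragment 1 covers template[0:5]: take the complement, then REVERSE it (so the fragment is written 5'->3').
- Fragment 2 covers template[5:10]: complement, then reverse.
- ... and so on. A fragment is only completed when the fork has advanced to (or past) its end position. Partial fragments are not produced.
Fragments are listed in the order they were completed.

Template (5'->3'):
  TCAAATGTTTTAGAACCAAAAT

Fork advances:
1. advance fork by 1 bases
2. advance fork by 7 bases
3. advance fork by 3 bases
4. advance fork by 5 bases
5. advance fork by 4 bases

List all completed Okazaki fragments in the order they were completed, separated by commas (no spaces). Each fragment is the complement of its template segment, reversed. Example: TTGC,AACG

Answer: TTTGA,AAACA,TTCTA,TTTGG

Derivation:
Step 1: advance 1 -> fork_pos = 0 + 1 = 1. Next multiple of 5 is 5 (not reached); still 0 fragment(s).
Step 2: advance 7 -> fork_pos = 1 + 7 = 8. Reached multiple(s) of 5: 5 -> fragment 1 completed (1 total).
Step 3: advance 3 -> fork_pos = 8 + 3 = 11. Reached multiple(s) of 5: 10 -> fragment 2 completed (2 total).
Step 4: advance 5 -> fork_pos = 11 + 5 = 16. Reached multiple(s) of 5: 15 -> fragment 3 completed (3 total).
Step 5: advance 4 -> fork_pos = 16 + 4 = 20. Reached multiple(s) of 5: 20 -> fragment 4 completed (4 total).
Final fork_pos = 20, so 4 fragment(s) are complete. Build each: template segment -> complement -> reverse.
Fragment 1: template[0:5] = TCAAA -> complement AGTTT -> reversed TTTGA
Fragment 2: template[5:10] = TGTTT -> complement ACAAA -> reversed AAACA
Fragment 3: template[10:15] = TAGAA -> complement ATCTT -> reversed TTCTA
Fragment 4: template[15:20] = CCAAA -> complement GGTTT -> reversed TTTGG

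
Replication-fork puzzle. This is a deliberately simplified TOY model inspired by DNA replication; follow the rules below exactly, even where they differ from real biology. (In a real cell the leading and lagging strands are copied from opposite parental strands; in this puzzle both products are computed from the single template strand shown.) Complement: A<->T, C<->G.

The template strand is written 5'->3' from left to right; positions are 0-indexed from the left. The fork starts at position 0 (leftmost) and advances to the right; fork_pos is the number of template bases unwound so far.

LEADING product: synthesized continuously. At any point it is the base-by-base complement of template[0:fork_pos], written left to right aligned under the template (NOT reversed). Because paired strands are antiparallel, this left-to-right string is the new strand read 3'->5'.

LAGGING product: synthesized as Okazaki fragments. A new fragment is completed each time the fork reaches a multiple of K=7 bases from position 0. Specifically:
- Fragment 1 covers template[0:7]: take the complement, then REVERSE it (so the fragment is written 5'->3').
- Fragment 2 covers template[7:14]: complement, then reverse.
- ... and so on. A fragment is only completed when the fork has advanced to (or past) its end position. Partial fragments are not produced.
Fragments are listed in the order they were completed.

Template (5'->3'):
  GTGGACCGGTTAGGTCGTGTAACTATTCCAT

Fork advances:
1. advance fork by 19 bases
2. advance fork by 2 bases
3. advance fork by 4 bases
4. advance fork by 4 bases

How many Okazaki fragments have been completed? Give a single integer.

Step 1: advance 19 -> fork_pos = 0 + 19 = 19. Reached multiple(s) of 7: 7, 14 -> fragments 1-2 completed (2 total).
Step 2: advance 2 -> fork_pos = 19 + 2 = 21. Reached multiple(s) of 7: 21 -> fragment 3 completed (3 total).
Step 3: advance 4 -> fork_pos = 21 + 4 = 25. Next multiple of 7 is 28 (not reached); still 3 fragment(s).
Step 4: advance 4 -> fork_pos = 25 + 4 = 29. Reached multiple(s) of 7: 28 -> fragment 4 completed (4 total).
Check: final fork_pos = 29; the multiples of 7 that are <= 29 are 7..28 -> 29 // 7 = 4 completed fragment(s).

Answer: 4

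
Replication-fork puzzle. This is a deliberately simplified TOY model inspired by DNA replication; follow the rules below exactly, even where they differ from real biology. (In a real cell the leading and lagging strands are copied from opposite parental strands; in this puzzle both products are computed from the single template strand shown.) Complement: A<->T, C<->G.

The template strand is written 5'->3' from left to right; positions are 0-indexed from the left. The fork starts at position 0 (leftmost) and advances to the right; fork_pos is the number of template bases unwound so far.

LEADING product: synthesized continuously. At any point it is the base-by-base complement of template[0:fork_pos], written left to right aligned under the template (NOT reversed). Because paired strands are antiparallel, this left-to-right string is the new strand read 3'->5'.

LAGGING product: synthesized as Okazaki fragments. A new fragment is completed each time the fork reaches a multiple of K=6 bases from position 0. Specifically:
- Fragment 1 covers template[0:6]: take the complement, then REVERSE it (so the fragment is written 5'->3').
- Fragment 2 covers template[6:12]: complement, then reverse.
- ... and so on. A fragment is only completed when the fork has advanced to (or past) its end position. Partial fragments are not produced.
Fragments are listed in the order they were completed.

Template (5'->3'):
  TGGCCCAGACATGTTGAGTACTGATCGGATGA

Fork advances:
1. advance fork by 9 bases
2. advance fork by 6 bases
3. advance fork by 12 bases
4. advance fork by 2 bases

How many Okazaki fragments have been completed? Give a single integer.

Answer: 4

Derivation:
Step 1: advance 9 -> fork_pos = 0 + 9 = 9. Reached multiple(s) of 6: 6 -> fragment 1 completed (1 total).
Step 2: advance 6 -> fork_pos = 9 + 6 = 15. Reached multiple(s) of 6: 12 -> fragment 2 completed (2 total).
Step 3: advance 12 -> fork_pos = 15 + 12 = 27. Reached multiple(s) of 6: 18, 24 -> fragments 3-4 completed (4 total).
Step 4: advance 2 -> fork_pos = 27 + 2 = 29. Next multiple of 6 is 30 (not reached); still 4 fragment(s).
Check: final fork_pos = 29; the multiples of 6 that are <= 29 are 6..24 -> 29 // 6 = 4 completed fragment(s).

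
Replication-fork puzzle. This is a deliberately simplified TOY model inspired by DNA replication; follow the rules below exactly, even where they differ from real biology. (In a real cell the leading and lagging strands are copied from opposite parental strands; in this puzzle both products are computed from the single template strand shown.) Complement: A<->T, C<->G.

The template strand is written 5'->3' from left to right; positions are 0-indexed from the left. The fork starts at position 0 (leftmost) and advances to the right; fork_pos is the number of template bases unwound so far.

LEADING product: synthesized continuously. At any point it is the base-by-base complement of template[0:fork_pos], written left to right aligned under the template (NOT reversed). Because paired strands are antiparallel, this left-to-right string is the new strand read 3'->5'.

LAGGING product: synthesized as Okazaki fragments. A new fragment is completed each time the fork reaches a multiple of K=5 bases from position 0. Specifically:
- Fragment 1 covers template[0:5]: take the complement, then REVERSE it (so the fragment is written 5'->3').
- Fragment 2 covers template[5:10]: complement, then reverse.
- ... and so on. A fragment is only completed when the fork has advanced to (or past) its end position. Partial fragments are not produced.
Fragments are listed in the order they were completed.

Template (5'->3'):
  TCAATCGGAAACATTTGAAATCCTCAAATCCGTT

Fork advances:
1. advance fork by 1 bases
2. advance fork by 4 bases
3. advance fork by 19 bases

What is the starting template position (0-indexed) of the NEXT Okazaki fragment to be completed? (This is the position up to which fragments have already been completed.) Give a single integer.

Step 1: advance 1 -> fork_pos = 0 + 1 = 1. Next multiple of 5 is 5 (not reached); still 0 fragment(s).
Step 2: advance 4 -> fork_pos = 1 + 4 = 5. Reached multiple(s) of 5: 5 -> fragment 1 completed (1 total).
Step 3: advance 19 -> fork_pos = 5 + 19 = 24. Reached multiple(s) of 5: 10, 15, 20 -> fragments 2-4 completed (4 total).
4 fragment(s) completed, covering template[0:20] (4 x 5 = 20). The next fragment, fragment 5, covers template[20:25], so it starts at position 20.

Answer: 20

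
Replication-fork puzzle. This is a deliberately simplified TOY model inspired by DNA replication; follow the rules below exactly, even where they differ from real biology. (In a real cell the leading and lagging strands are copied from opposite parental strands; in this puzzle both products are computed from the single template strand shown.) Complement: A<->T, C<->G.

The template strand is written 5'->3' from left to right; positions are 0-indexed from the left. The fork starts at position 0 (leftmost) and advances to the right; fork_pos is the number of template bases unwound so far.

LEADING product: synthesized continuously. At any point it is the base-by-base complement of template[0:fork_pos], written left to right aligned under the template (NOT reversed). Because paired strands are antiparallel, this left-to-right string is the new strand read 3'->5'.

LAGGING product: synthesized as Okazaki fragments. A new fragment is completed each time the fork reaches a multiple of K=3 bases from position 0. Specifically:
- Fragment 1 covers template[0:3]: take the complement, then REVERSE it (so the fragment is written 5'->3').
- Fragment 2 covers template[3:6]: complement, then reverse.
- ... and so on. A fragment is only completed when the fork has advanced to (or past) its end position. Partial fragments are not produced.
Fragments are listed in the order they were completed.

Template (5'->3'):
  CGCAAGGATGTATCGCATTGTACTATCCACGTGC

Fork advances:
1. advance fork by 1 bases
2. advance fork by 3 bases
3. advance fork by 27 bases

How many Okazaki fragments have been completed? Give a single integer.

Step 1: advance 1 -> fork_pos = 0 + 1 = 1. Next multiple of 3 is 3 (not reached); still 0 fragment(s).
Step 2: advance 3 -> fork_pos = 1 + 3 = 4. Reached multiple(s) of 3: 3 -> fragment 1 completed (1 total).
Step 3: advance 27 -> fork_pos = 4 + 27 = 31. Reached multiple(s) of 3: 6, 9, 12, 15, 18, 21, 24, 27, 30 -> fragments 2-10 completed (10 total).
Check: final fork_pos = 31; the multiples of 3 that are <= 31 are 3..30 -> 31 // 3 = 10 completed fragment(s).

Answer: 10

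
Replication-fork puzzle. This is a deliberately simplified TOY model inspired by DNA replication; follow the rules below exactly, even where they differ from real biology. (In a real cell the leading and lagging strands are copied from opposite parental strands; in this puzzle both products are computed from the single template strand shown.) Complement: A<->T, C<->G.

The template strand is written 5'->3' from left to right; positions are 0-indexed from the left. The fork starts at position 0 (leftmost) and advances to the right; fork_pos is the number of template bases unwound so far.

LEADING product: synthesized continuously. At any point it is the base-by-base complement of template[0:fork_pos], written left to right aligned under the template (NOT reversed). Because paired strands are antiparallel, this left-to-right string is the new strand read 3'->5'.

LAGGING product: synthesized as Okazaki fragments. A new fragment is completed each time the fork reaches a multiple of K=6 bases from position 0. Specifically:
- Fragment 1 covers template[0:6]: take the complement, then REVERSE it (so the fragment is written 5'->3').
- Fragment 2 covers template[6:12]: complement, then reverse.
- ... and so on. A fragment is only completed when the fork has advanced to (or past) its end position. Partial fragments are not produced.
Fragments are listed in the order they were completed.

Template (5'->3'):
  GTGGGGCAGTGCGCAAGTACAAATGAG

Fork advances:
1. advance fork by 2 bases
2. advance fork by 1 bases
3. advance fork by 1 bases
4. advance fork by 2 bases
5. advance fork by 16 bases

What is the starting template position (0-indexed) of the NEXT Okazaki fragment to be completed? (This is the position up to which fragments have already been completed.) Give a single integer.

Answer: 18

Derivation:
Step 1: advance 2 -> fork_pos = 0 + 2 = 2. Next multiple of 6 is 6 (not reached); still 0 fragment(s).
Step 2: advance 1 -> fork_pos = 2 + 1 = 3. Next multiple of 6 is 6 (not reached); still 0 fragment(s).
Step 3: advance 1 -> fork_pos = 3 + 1 = 4. Next multiple of 6 is 6 (not reached); still 0 fragment(s).
Step 4: advance 2 -> fork_pos = 4 + 2 = 6. Reached multiple(s) of 6: 6 -> fragment 1 completed (1 total).
Step 5: advance 16 -> fork_pos = 6 + 16 = 22. Reached multiple(s) of 6: 12, 18 -> fragments 2-3 completed (3 total).
3 fragment(s) completed, covering template[0:18] (3 x 6 = 18). The next fragment, fragment 4, covers template[18:24], so it starts at position 18.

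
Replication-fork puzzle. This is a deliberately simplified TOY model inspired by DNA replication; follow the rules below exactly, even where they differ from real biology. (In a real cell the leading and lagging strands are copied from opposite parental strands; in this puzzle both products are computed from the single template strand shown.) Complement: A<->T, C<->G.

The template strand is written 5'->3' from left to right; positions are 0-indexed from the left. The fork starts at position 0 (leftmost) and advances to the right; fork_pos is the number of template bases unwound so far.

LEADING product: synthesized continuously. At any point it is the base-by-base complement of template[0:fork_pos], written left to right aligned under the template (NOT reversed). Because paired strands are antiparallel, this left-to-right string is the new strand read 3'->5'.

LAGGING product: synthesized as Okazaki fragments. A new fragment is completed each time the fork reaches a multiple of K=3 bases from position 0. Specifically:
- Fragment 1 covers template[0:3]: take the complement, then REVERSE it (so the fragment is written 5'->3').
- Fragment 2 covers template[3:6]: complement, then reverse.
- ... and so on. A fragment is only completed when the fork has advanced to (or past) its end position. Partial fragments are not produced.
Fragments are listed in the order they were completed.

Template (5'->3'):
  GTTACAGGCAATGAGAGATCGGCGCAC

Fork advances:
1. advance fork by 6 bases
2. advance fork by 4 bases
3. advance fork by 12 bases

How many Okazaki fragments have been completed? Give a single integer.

Answer: 7

Derivation:
Step 1: advance 6 -> fork_pos = 0 + 6 = 6. Reached multiple(s) of 3: 3, 6 -> fragments 1-2 completed (2 total).
Step 2: advance 4 -> fork_pos = 6 + 4 = 10. Reached multiple(s) of 3: 9 -> fragment 3 completed (3 total).
Step 3: advance 12 -> fork_pos = 10 + 12 = 22. Reached multiple(s) of 3: 12, 15, 18, 21 -> fragments 4-7 completed (7 total).
Check: final fork_pos = 22; the multiples of 3 that are <= 22 are 3..21 -> 22 // 3 = 7 completed fragment(s).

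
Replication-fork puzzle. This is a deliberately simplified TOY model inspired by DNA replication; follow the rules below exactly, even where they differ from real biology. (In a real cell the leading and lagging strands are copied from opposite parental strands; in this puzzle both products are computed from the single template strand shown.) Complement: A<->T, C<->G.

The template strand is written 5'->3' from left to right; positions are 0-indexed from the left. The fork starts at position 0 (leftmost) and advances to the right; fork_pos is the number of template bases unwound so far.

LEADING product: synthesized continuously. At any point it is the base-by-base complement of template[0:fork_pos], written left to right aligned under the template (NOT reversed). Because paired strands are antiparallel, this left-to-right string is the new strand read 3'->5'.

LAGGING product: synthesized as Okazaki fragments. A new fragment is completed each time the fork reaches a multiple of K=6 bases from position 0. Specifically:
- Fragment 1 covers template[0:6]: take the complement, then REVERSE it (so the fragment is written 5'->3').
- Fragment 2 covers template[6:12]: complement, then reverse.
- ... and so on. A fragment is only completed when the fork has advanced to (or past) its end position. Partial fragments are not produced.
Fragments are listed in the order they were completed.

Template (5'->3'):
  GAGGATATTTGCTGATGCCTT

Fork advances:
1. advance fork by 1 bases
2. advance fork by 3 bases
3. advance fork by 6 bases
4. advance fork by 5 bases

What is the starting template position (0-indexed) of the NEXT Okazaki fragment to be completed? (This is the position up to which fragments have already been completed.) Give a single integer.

Answer: 12

Derivation:
Step 1: advance 1 -> fork_pos = 0 + 1 = 1. Next multiple of 6 is 6 (not reached); still 0 fragment(s).
Step 2: advance 3 -> fork_pos = 1 + 3 = 4. Next multiple of 6 is 6 (not reached); still 0 fragment(s).
Step 3: advance 6 -> fork_pos = 4 + 6 = 10. Reached multiple(s) of 6: 6 -> fragment 1 completed (1 total).
Step 4: advance 5 -> fork_pos = 10 + 5 = 15. Reached multiple(s) of 6: 12 -> fragment 2 completed (2 total).
2 fragment(s) completed, covering template[0:12] (2 x 6 = 12). The next fragment, fragment 3, covers template[12:18], so it starts at position 12.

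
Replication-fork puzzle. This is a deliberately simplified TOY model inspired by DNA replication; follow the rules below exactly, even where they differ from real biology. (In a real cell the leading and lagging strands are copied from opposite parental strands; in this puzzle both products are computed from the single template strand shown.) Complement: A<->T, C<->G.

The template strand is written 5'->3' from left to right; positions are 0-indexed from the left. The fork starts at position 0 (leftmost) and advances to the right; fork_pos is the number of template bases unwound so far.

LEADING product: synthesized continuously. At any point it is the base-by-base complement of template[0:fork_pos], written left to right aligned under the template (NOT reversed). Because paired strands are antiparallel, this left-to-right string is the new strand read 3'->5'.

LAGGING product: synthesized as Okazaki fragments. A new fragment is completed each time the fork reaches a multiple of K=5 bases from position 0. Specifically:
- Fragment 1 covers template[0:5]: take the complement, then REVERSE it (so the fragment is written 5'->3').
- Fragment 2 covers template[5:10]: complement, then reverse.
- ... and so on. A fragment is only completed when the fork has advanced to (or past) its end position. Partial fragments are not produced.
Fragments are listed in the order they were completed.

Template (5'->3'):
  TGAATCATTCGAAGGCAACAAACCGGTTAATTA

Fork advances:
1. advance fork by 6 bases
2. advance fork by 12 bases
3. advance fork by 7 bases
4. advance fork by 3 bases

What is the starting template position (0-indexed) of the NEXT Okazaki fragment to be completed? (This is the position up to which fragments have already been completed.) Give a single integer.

Answer: 25

Derivation:
Step 1: advance 6 -> fork_pos = 0 + 6 = 6. Reached multiple(s) of 5: 5 -> fragment 1 completed (1 total).
Step 2: advance 12 -> fork_pos = 6 + 12 = 18. Reached multiple(s) of 5: 10, 15 -> fragments 2-3 completed (3 total).
Step 3: advance 7 -> fork_pos = 18 + 7 = 25. Reached multiple(s) of 5: 20, 25 -> fragments 4-5 completed (5 total).
Step 4: advance 3 -> fork_pos = 25 + 3 = 28. Next multiple of 5 is 30 (not reached); still 5 fragment(s).
5 fragment(s) completed, covering template[0:25] (5 x 5 = 25). The next fragment, fragment 6, covers template[25:30], so it starts at position 25.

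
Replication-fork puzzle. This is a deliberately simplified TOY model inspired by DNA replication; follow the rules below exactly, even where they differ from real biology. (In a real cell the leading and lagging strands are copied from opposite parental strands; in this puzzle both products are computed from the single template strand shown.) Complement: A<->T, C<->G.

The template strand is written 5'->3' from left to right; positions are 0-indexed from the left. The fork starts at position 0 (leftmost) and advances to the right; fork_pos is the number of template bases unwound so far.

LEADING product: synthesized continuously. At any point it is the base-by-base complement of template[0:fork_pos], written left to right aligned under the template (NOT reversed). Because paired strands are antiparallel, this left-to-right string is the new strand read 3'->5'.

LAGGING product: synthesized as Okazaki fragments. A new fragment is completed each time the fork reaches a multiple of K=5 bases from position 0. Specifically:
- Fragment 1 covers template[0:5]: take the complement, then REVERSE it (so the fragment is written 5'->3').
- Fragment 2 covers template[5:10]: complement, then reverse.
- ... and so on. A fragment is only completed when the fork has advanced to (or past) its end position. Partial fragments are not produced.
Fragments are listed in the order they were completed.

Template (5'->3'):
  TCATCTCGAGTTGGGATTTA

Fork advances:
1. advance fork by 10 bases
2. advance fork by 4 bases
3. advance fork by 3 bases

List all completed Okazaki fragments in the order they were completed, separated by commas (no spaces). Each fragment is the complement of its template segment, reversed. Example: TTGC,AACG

Answer: GATGA,CTCGA,CCCAA

Derivation:
Step 1: advance 10 -> fork_pos = 0 + 10 = 10. Reached multiple(s) of 5: 5, 10 -> fragments 1-2 completed (2 total).
Step 2: advance 4 -> fork_pos = 10 + 4 = 14. Next multiple of 5 is 15 (not reached); still 2 fragment(s).
Step 3: advance 3 -> fork_pos = 14 + 3 = 17. Reached multiple(s) of 5: 15 -> fragment 3 completed (3 total).
Final fork_pos = 17, so 3 fragment(s) are complete. Build each: template segment -> complement -> reverse.
Fragment 1: template[0:5] = TCATC -> complement AGTAG -> reversed GATGA
Fragment 2: template[5:10] = TCGAG -> complement AGCTC -> reversed CTCGA
Fragment 3: template[10:15] = TTGGG -> complement AACCC -> reversed CCCAA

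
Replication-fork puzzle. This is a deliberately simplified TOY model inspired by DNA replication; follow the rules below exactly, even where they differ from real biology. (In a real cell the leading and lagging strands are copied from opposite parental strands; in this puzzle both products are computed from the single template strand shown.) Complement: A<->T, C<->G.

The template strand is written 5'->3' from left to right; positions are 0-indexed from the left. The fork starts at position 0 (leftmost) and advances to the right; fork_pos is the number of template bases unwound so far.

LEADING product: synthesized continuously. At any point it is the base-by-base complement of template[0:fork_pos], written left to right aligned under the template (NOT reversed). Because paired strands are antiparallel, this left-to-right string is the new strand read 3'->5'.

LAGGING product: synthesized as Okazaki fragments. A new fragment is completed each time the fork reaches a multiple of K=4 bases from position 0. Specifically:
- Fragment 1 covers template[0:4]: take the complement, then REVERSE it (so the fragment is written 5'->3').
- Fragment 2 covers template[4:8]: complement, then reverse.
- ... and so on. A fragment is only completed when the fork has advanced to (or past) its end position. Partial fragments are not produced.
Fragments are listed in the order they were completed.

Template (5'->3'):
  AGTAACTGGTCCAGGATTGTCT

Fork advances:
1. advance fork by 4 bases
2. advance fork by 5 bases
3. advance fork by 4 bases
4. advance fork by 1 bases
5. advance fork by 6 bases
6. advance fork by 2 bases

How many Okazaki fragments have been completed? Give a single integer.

Step 1: advance 4 -> fork_pos = 0 + 4 = 4. Reached multiple(s) of 4: 4 -> fragment 1 completed (1 total).
Step 2: advance 5 -> fork_pos = 4 + 5 = 9. Reached multiple(s) of 4: 8 -> fragment 2 completed (2 total).
Step 3: advance 4 -> fork_pos = 9 + 4 = 13. Reached multiple(s) of 4: 12 -> fragment 3 completed (3 total).
Step 4: advance 1 -> fork_pos = 13 + 1 = 14. Next multiple of 4 is 16 (not reached); still 3 fragment(s).
Step 5: advance 6 -> fork_pos = 14 + 6 = 20. Reached multiple(s) of 4: 16, 20 -> fragments 4-5 completed (5 total).
Step 6: advance 2 -> fork_pos = 20 + 2 = 22. Next multiple of 4 is 24 (not reached); still 5 fragment(s).
Check: final fork_pos = 22; the multiples of 4 that are <= 22 are 4..20 -> 22 // 4 = 5 completed fragment(s).

Answer: 5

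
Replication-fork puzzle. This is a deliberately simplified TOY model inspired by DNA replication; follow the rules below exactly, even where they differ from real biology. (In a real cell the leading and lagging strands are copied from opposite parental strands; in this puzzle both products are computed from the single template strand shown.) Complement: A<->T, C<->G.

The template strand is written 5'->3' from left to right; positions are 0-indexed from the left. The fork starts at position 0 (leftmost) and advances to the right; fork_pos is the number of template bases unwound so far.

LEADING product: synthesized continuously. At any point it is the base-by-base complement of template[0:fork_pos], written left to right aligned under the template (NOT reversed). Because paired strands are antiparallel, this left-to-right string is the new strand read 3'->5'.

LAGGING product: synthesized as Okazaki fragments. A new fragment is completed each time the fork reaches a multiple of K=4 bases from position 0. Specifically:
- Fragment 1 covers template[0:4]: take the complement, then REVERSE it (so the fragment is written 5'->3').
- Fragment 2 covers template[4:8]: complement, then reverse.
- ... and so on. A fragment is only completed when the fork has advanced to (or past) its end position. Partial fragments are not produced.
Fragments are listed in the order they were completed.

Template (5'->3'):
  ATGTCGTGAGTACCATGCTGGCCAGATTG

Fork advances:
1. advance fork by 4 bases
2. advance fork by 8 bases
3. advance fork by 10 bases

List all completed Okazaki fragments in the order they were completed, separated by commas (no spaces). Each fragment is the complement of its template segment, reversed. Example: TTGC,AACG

Step 1: advance 4 -> fork_pos = 0 + 4 = 4. Reached multiple(s) of 4: 4 -> fragment 1 completed (1 total).
Step 2: advance 8 -> fork_pos = 4 + 8 = 12. Reached multiple(s) of 4: 8, 12 -> fragments 2-3 completed (3 total).
Step 3: advance 10 -> fork_pos = 12 + 10 = 22. Reached multiple(s) of 4: 16, 20 -> fragments 4-5 completed (5 total).
Final fork_pos = 22, so 5 fragment(s) are complete. Build each: template segment -> complement -> reverse.
Fragment 1: template[0:4] = ATGT -> complement TACA -> reversed ACAT
Fragment 2: template[4:8] = CGTG -> complement GCAC -> reversed CACG
Fragment 3: template[8:12] = AGTA -> complement TCAT -> reversed TACT
Fragment 4: template[12:16] = CCAT -> complement GGTA -> reversed ATGG
Fragment 5: template[16:20] = GCTG -> complement CGAC -> reversed CAGC

Answer: ACAT,CACG,TACT,ATGG,CAGC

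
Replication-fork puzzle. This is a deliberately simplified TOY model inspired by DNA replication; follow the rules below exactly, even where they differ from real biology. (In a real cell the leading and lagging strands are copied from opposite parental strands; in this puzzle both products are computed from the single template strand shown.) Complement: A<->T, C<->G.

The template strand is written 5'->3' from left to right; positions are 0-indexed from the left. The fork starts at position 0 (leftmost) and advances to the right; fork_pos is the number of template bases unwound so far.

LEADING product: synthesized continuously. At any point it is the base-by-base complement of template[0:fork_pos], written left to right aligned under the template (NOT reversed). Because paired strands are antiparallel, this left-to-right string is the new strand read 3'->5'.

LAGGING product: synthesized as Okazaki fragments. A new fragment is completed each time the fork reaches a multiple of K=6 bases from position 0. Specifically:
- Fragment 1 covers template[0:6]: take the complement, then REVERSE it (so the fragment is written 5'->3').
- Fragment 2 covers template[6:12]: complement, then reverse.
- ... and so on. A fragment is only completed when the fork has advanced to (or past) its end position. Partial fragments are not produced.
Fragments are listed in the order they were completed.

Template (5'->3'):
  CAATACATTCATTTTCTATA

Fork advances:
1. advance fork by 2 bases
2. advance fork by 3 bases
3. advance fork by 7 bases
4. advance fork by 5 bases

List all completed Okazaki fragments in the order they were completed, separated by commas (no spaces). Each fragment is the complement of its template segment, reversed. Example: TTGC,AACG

Step 1: advance 2 -> fork_pos = 0 + 2 = 2. Next multiple of 6 is 6 (not reached); still 0 fragment(s).
Step 2: advance 3 -> fork_pos = 2 + 3 = 5. Next multiple of 6 is 6 (not reached); still 0 fragment(s).
Step 3: advance 7 -> fork_pos = 5 + 7 = 12. Reached multiple(s) of 6: 6, 12 -> fragments 1-2 completed (2 total).
Step 4: advance 5 -> fork_pos = 12 + 5 = 17. Next multiple of 6 is 18 (not reached); still 2 fragment(s).
Final fork_pos = 17, so 2 fragment(s) are complete. Build each: template segment -> complement -> reverse.
Fragment 1: template[0:6] = CAATAC -> complement GTTATG -> reversed GTATTG
Fragment 2: template[6:12] = ATTCAT -> complement TAAGTA -> reversed ATGAAT

Answer: GTATTG,ATGAAT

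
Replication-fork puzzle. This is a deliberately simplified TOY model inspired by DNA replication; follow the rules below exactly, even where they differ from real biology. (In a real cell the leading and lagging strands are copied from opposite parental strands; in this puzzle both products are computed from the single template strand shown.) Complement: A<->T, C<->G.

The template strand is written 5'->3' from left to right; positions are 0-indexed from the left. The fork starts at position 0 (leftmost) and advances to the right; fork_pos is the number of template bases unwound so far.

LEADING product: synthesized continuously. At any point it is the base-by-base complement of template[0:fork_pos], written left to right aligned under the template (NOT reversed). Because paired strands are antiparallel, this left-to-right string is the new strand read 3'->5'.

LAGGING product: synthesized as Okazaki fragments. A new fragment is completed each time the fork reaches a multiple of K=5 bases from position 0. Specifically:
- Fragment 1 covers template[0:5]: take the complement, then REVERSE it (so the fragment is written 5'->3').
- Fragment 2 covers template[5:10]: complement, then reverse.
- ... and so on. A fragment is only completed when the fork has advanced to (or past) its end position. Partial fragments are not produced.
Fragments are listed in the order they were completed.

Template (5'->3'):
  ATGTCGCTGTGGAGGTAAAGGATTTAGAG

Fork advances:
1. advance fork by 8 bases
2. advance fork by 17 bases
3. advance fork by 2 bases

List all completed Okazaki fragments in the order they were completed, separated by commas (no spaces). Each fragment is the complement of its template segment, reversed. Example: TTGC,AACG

Answer: GACAT,ACAGC,CCTCC,CTTTA,AAATC

Derivation:
Step 1: advance 8 -> fork_pos = 0 + 8 = 8. Reached multiple(s) of 5: 5 -> fragment 1 completed (1 total).
Step 2: advance 17 -> fork_pos = 8 + 17 = 25. Reached multiple(s) of 5: 10, 15, 20, 25 -> fragments 2-5 completed (5 total).
Step 3: advance 2 -> fork_pos = 25 + 2 = 27. Next multiple of 5 is 30 (not reached); still 5 fragment(s).
Final fork_pos = 27, so 5 fragment(s) are complete. Build each: template segment -> complement -> reverse.
Fragment 1: template[0:5] = ATGTC -> complement TACAG -> reversed GACAT
Fragment 2: template[5:10] = GCTGT -> complement CGACA -> reversed ACAGC
Fragment 3: template[10:15] = GGAGG -> complement CCTCC -> reversed CCTCC
Fragment 4: template[15:20] = TAAAG -> complement ATTTC -> reversed CTTTA
Fragment 5: template[20:25] = GATTT -> complement CTAAA -> reversed AAATC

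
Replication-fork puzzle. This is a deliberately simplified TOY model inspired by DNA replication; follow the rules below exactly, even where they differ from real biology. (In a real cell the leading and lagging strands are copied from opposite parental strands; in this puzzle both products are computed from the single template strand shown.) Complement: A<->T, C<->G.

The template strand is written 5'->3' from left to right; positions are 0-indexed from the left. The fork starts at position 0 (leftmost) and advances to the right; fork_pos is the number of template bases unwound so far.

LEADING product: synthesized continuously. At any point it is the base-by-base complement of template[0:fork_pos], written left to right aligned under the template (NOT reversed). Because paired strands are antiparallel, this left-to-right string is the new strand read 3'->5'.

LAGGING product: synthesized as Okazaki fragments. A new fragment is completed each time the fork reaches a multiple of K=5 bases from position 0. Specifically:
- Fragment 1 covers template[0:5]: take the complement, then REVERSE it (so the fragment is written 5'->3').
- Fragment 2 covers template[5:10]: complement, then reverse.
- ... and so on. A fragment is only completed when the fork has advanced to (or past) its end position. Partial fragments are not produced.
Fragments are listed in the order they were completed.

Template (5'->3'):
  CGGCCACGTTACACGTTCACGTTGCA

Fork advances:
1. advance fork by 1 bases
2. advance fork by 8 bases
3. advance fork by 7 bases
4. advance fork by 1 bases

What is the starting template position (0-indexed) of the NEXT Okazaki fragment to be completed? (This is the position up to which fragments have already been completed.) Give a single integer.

Step 1: advance 1 -> fork_pos = 0 + 1 = 1. Next multiple of 5 is 5 (not reached); still 0 fragment(s).
Step 2: advance 8 -> fork_pos = 1 + 8 = 9. Reached multiple(s) of 5: 5 -> fragment 1 completed (1 total).
Step 3: advance 7 -> fork_pos = 9 + 7 = 16. Reached multiple(s) of 5: 10, 15 -> fragments 2-3 completed (3 total).
Step 4: advance 1 -> fork_pos = 16 + 1 = 17. Next multiple of 5 is 20 (not reached); still 3 fragment(s).
3 fragment(s) completed, covering template[0:15] (3 x 5 = 15). The next fragment, fragment 4, covers template[15:20], so it starts at position 15.

Answer: 15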